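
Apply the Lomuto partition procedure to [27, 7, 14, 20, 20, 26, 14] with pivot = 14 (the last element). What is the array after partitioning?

Lomuto partition with pivot = 14:

Initial array: [27, 7, 14, 20, 20, 26, 14]

arr[0]=27 > 14: no swap
arr[1]=7 <= 14: swap with position 0, array becomes [7, 27, 14, 20, 20, 26, 14]
arr[2]=14 <= 14: swap with position 1, array becomes [7, 14, 27, 20, 20, 26, 14]
arr[3]=20 > 14: no swap
arr[4]=20 > 14: no swap
arr[5]=26 > 14: no swap

Place pivot at position 2: [7, 14, 14, 20, 20, 26, 27]
Pivot position: 2

After partitioning with pivot 14, the array becomes [7, 14, 14, 20, 20, 26, 27]. The pivot is placed at index 2. All elements to the left of the pivot are <= 14, and all elements to the right are > 14.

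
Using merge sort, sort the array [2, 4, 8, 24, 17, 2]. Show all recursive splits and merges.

Merge sort trace:

Split: [2, 4, 8, 24, 17, 2] -> [2, 4, 8] and [24, 17, 2]
  Split: [2, 4, 8] -> [2] and [4, 8]
    Split: [4, 8] -> [4] and [8]
    Merge: [4] + [8] -> [4, 8]
  Merge: [2] + [4, 8] -> [2, 4, 8]
  Split: [24, 17, 2] -> [24] and [17, 2]
    Split: [17, 2] -> [17] and [2]
    Merge: [17] + [2] -> [2, 17]
  Merge: [24] + [2, 17] -> [2, 17, 24]
Merge: [2, 4, 8] + [2, 17, 24] -> [2, 2, 4, 8, 17, 24]

Final sorted array: [2, 2, 4, 8, 17, 24]

The merge sort proceeds by recursively splitting the array and merging sorted halves.
After all merges, the sorted array is [2, 2, 4, 8, 17, 24].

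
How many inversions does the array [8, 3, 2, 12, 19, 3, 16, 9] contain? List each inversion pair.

Finding inversions in [8, 3, 2, 12, 19, 3, 16, 9]:

(0, 1): arr[0]=8 > arr[1]=3
(0, 2): arr[0]=8 > arr[2]=2
(0, 5): arr[0]=8 > arr[5]=3
(1, 2): arr[1]=3 > arr[2]=2
(3, 5): arr[3]=12 > arr[5]=3
(3, 7): arr[3]=12 > arr[7]=9
(4, 5): arr[4]=19 > arr[5]=3
(4, 6): arr[4]=19 > arr[6]=16
(4, 7): arr[4]=19 > arr[7]=9
(6, 7): arr[6]=16 > arr[7]=9

Total inversions: 10

The array has 10 inversion(s): (0,1), (0,2), (0,5), (1,2), (3,5), (3,7), (4,5), (4,6), (4,7), (6,7). Each pair (i,j) satisfies i < j and arr[i] > arr[j].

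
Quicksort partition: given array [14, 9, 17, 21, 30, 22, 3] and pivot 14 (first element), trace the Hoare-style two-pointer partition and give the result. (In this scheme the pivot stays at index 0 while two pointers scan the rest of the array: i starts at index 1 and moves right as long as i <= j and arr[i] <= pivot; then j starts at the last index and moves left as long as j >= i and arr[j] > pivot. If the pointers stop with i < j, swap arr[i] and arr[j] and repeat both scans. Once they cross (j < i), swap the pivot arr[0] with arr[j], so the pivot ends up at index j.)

Hoare-style two-pointer partition with pivot = 14:

Initial array: [14, 9, 17, 21, 30, 22, 3]

Pointers start at i = 1, j = 6.
i stops at index 2 (arr[2]=17 > 14), j stops at index 6 (arr[6]=3 <= 14): swap arr[2] and arr[6], array becomes [14, 9, 3, 21, 30, 22, 17]
i ends at 3, j ends at 2: the pointers have crossed (j < i), so scanning stops.

Swap pivot arr[0] with arr[2] to place pivot at position 2: [3, 9, 14, 21, 30, 22, 17]
Pivot position: 2

After partitioning with pivot 14, the array becomes [3, 9, 14, 21, 30, 22, 17]. The pivot is placed at index 2. All elements to the left of the pivot are <= 14, and all elements to the right are > 14.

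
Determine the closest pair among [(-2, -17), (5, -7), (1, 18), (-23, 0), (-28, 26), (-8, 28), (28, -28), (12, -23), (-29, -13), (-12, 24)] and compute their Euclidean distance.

Computing all pairwise distances among 10 points:

d((-2, -17), (5, -7)) = 12.2066
d((-2, -17), (1, 18)) = 35.1283
d((-2, -17), (-23, 0)) = 27.0185
d((-2, -17), (-28, 26)) = 50.2494
d((-2, -17), (-8, 28)) = 45.3982
d((-2, -17), (28, -28)) = 31.9531
d((-2, -17), (12, -23)) = 15.2315
d((-2, -17), (-29, -13)) = 27.2947
d((-2, -17), (-12, 24)) = 42.2019
d((5, -7), (1, 18)) = 25.318
d((5, -7), (-23, 0)) = 28.8617
d((5, -7), (-28, 26)) = 46.669
d((5, -7), (-8, 28)) = 37.3363
d((5, -7), (28, -28)) = 31.1448
d((5, -7), (12, -23)) = 17.4642
d((5, -7), (-29, -13)) = 34.5254
d((5, -7), (-12, 24)) = 35.3553
d((1, 18), (-23, 0)) = 30.0
d((1, 18), (-28, 26)) = 30.0832
d((1, 18), (-8, 28)) = 13.4536
d((1, 18), (28, -28)) = 53.3385
d((1, 18), (12, -23)) = 42.45
d((1, 18), (-29, -13)) = 43.1393
d((1, 18), (-12, 24)) = 14.3178
d((-23, 0), (-28, 26)) = 26.4764
d((-23, 0), (-8, 28)) = 31.7648
d((-23, 0), (28, -28)) = 58.1808
d((-23, 0), (12, -23)) = 41.8808
d((-23, 0), (-29, -13)) = 14.3178
d((-23, 0), (-12, 24)) = 26.4008
d((-28, 26), (-8, 28)) = 20.0998
d((-28, 26), (28, -28)) = 77.7946
d((-28, 26), (12, -23)) = 63.2535
d((-28, 26), (-29, -13)) = 39.0128
d((-28, 26), (-12, 24)) = 16.1245
d((-8, 28), (28, -28)) = 66.5733
d((-8, 28), (12, -23)) = 54.7814
d((-8, 28), (-29, -13)) = 46.0652
d((-8, 28), (-12, 24)) = 5.6569 <-- minimum
d((28, -28), (12, -23)) = 16.7631
d((28, -28), (-29, -13)) = 58.9406
d((28, -28), (-12, 24)) = 65.6049
d((12, -23), (-29, -13)) = 42.2019
d((12, -23), (-12, 24)) = 52.7731
d((-29, -13), (-12, 24)) = 40.7185

Closest pair: (-8, 28) and (-12, 24) with distance 5.6569

The closest pair is (-8, 28) and (-12, 24) with Euclidean distance 5.6569. For 10 points, brute-force pairwise comparison is shown above. For large n, the divide-and-conquer algorithm (sort by x, recurse on halves, check the dividing strip) achieves O(n log n).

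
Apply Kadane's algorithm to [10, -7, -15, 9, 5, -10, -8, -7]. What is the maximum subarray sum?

Using Kadane's algorithm on [10, -7, -15, 9, 5, -10, -8, -7]:

Scanning through the array:
Position 1 (value -7): max_ending_here = 3, max_so_far = 10
Position 2 (value -15): max_ending_here = -12, max_so_far = 10
Position 3 (value 9): max_ending_here = 9, max_so_far = 10
Position 4 (value 5): max_ending_here = 14, max_so_far = 14
Position 5 (value -10): max_ending_here = 4, max_so_far = 14
Position 6 (value -8): max_ending_here = -4, max_so_far = 14
Position 7 (value -7): max_ending_here = -7, max_so_far = 14

Maximum subarray: [9, 5]
Maximum sum: 14

The maximum subarray is [9, 5] with sum 14. This subarray runs from index 3 to index 4.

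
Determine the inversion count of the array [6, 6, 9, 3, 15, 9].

Finding inversions in [6, 6, 9, 3, 15, 9]:

(0, 3): arr[0]=6 > arr[3]=3
(1, 3): arr[1]=6 > arr[3]=3
(2, 3): arr[2]=9 > arr[3]=3
(4, 5): arr[4]=15 > arr[5]=9

Total inversions: 4

The array has 4 inversion(s): (0,3), (1,3), (2,3), (4,5). Each pair (i,j) satisfies i < j and arr[i] > arr[j].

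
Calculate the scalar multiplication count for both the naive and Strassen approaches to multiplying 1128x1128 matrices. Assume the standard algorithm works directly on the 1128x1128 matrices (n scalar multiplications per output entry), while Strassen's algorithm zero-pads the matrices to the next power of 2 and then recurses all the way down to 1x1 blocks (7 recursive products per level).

Matrix multiplication for 1128x1128 matrices:

Strassen's algorithm requires power-of-2 dimensions. Pad 1128x1128 to 2048x2048 (next power of 2).

Standard algorithm: 1128^3 = 1435249152 multiplications
Strassen's algorithm: 7^(log2(2048)) = 7^11 = 1977326743 multiplications
Difference: 1435249152 - 1977326743 = -542077591 (Strassen uses MORE here due to padding overhead — for small or just-over-power-of-2 n, padding can outweigh the per-level savings)

Standard: 1435249152 multiplications (1128^3). Strassen: 1977326743 multiplications (7^11, after padding to 2048x2048). Strassen reduces 8 recursive multiplications to 7 at each level.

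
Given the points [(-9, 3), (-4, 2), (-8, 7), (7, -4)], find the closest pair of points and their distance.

Computing all pairwise distances among 4 points:

d((-9, 3), (-4, 2)) = 5.099
d((-9, 3), (-8, 7)) = 4.1231 <-- minimum
d((-9, 3), (7, -4)) = 17.4642
d((-4, 2), (-8, 7)) = 6.4031
d((-4, 2), (7, -4)) = 12.53
d((-8, 7), (7, -4)) = 18.6011

Closest pair: (-9, 3) and (-8, 7) with distance 4.1231

The closest pair is (-9, 3) and (-8, 7) with Euclidean distance 4.1231. For 4 points, brute-force pairwise comparison is shown above. For large n, the divide-and-conquer algorithm (sort by x, recurse on halves, check the dividing strip) achieves O(n log n).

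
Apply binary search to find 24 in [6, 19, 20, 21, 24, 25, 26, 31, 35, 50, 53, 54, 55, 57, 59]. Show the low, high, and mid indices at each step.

Binary search for 24 in [6, 19, 20, 21, 24, 25, 26, 31, 35, 50, 53, 54, 55, 57, 59]:

lo=0, hi=14, mid=7, arr[mid]=31 -> 31 > 24, search left half
lo=0, hi=6, mid=3, arr[mid]=21 -> 21 < 24, search right half
lo=4, hi=6, mid=5, arr[mid]=25 -> 25 > 24, search left half
lo=4, hi=4, mid=4, arr[mid]=24 -> Found target at index 4!

Binary search finds 24 at index 4 after 4 comparisons. The search repeatedly halves the search space by comparing with the middle element.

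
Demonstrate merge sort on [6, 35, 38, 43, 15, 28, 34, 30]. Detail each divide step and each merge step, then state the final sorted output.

Merge sort trace:

Split: [6, 35, 38, 43, 15, 28, 34, 30] -> [6, 35, 38, 43] and [15, 28, 34, 30]
  Split: [6, 35, 38, 43] -> [6, 35] and [38, 43]
    Split: [6, 35] -> [6] and [35]
    Merge: [6] + [35] -> [6, 35]
    Split: [38, 43] -> [38] and [43]
    Merge: [38] + [43] -> [38, 43]
  Merge: [6, 35] + [38, 43] -> [6, 35, 38, 43]
  Split: [15, 28, 34, 30] -> [15, 28] and [34, 30]
    Split: [15, 28] -> [15] and [28]
    Merge: [15] + [28] -> [15, 28]
    Split: [34, 30] -> [34] and [30]
    Merge: [34] + [30] -> [30, 34]
  Merge: [15, 28] + [30, 34] -> [15, 28, 30, 34]
Merge: [6, 35, 38, 43] + [15, 28, 30, 34] -> [6, 15, 28, 30, 34, 35, 38, 43]

Final sorted array: [6, 15, 28, 30, 34, 35, 38, 43]

The merge sort proceeds by recursively splitting the array and merging sorted halves.
After all merges, the sorted array is [6, 15, 28, 30, 34, 35, 38, 43].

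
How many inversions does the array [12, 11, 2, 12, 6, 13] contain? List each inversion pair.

Finding inversions in [12, 11, 2, 12, 6, 13]:

(0, 1): arr[0]=12 > arr[1]=11
(0, 2): arr[0]=12 > arr[2]=2
(0, 4): arr[0]=12 > arr[4]=6
(1, 2): arr[1]=11 > arr[2]=2
(1, 4): arr[1]=11 > arr[4]=6
(3, 4): arr[3]=12 > arr[4]=6

Total inversions: 6

The array has 6 inversion(s): (0,1), (0,2), (0,4), (1,2), (1,4), (3,4). Each pair (i,j) satisfies i < j and arr[i] > arr[j].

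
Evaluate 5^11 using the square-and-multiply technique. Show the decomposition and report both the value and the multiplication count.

Computing 5^11 by squaring (build up from 5^1; each line after the first costs one multiplication):

5^1 = 5
5^2 = (5^1)^2 = 5^2 = 25
5^4 = (5^2)^2 = 25^2 = 625
5^5 = 5 * 5^4 = 5 * 625 = 3125
5^10 = (5^5)^2 = 3125^2 = 9765625
5^11 = 5 * 5^10 = 5 * 9765625 = 48828125

Result: 48828125
Multiplications needed: 5 (5 lines after 5^1)

5^11 = 48828125. Using exponentiation by squaring, this requires 5 multiplications. The key idea: if the exponent is even, square the half-power; if odd, multiply by the base once.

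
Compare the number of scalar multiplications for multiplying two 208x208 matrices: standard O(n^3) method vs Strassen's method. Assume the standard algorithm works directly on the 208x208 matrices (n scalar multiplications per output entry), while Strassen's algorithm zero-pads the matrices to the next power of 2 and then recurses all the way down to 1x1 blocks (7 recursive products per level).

Matrix multiplication for 208x208 matrices:

Strassen's algorithm requires power-of-2 dimensions. Pad 208x208 to 256x256 (next power of 2).

Standard algorithm: 208^3 = 8998912 multiplications
Strassen's algorithm: 7^(log2(256)) = 7^8 = 5764801 multiplications
Savings: 8998912 - 5764801 = 3234111 multiplications

Standard: 8998912 multiplications (208^3). Strassen: 5764801 multiplications (7^8, after padding to 256x256). Strassen reduces 8 recursive multiplications to 7 at each level.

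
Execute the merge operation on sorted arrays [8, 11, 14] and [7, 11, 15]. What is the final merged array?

Merging process:

Compare 8 vs 7: take 7 from right. Merged: [7]
Compare 8 vs 11: take 8 from left. Merged: [7, 8]
Compare 11 vs 11: take 11 from left. Merged: [7, 8, 11]
Compare 14 vs 11: take 11 from right. Merged: [7, 8, 11, 11]
Compare 14 vs 15: take 14 from left. Merged: [7, 8, 11, 11, 14]
Append remaining from right: [15]. Merged: [7, 8, 11, 11, 14, 15]

Final merged array: [7, 8, 11, 11, 14, 15]
Total comparisons: 5

The merged array is [7, 8, 11, 11, 14, 15], requiring 5 comparisons. The merge step runs in O(n) time where n is the total number of elements.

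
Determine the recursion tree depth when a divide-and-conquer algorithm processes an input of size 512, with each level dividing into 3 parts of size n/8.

For divide and conquer with division factor 8:

Problem sizes at each level:
Level 0: 512
Level 1: 64
Level 2: 8
Level 3: 1

The root is level 0 and the size-1 base case is level 3 (the tree spans levels 0 through 3, i.e. 4 levels counting the root), so the depth is the number of divisions: log_8(512) = 3

The recursion tree depth is log_8(512) = 3. At each level, the problem size is divided by 8, so it takes 3 divisions to reduce to a base case of size 1. The algorithm makes 3 recursive calls at each level.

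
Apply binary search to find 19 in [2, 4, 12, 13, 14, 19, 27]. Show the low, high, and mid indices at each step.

Binary search for 19 in [2, 4, 12, 13, 14, 19, 27]:

lo=0, hi=6, mid=3, arr[mid]=13 -> 13 < 19, search right half
lo=4, hi=6, mid=5, arr[mid]=19 -> Found target at index 5!

Binary search finds 19 at index 5 after 2 comparisons. The search repeatedly halves the search space by comparing with the middle element.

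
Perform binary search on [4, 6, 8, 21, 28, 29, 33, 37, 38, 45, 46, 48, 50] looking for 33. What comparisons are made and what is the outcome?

Binary search for 33 in [4, 6, 8, 21, 28, 29, 33, 37, 38, 45, 46, 48, 50]:

lo=0, hi=12, mid=6, arr[mid]=33 -> Found target at index 6!

Binary search finds 33 at index 6 after 1 comparisons. The search repeatedly halves the search space by comparing with the middle element.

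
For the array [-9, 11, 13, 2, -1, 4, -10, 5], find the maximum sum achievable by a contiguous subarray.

Using Kadane's algorithm on [-9, 11, 13, 2, -1, 4, -10, 5]:

Scanning through the array:
Position 1 (value 11): max_ending_here = 11, max_so_far = 11
Position 2 (value 13): max_ending_here = 24, max_so_far = 24
Position 3 (value 2): max_ending_here = 26, max_so_far = 26
Position 4 (value -1): max_ending_here = 25, max_so_far = 26
Position 5 (value 4): max_ending_here = 29, max_so_far = 29
Position 6 (value -10): max_ending_here = 19, max_so_far = 29
Position 7 (value 5): max_ending_here = 24, max_so_far = 29

Maximum subarray: [11, 13, 2, -1, 4]
Maximum sum: 29

The maximum subarray is [11, 13, 2, -1, 4] with sum 29. This subarray runs from index 1 to index 5.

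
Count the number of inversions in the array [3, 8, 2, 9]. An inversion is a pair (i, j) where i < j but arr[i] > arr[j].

Finding inversions in [3, 8, 2, 9]:

(0, 2): arr[0]=3 > arr[2]=2
(1, 2): arr[1]=8 > arr[2]=2

Total inversions: 2

The array has 2 inversion(s): (0,2), (1,2). Each pair (i,j) satisfies i < j and arr[i] > arr[j].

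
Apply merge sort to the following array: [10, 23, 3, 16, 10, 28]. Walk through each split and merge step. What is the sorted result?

Merge sort trace:

Split: [10, 23, 3, 16, 10, 28] -> [10, 23, 3] and [16, 10, 28]
  Split: [10, 23, 3] -> [10] and [23, 3]
    Split: [23, 3] -> [23] and [3]
    Merge: [23] + [3] -> [3, 23]
  Merge: [10] + [3, 23] -> [3, 10, 23]
  Split: [16, 10, 28] -> [16] and [10, 28]
    Split: [10, 28] -> [10] and [28]
    Merge: [10] + [28] -> [10, 28]
  Merge: [16] + [10, 28] -> [10, 16, 28]
Merge: [3, 10, 23] + [10, 16, 28] -> [3, 10, 10, 16, 23, 28]

Final sorted array: [3, 10, 10, 16, 23, 28]

The merge sort proceeds by recursively splitting the array and merging sorted halves.
After all merges, the sorted array is [3, 10, 10, 16, 23, 28].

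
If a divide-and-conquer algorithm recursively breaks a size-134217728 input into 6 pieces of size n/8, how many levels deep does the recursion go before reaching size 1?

For divide and conquer with division factor 8:

Problem sizes at each level:
Level 0: 134217728
Level 1: 16777216
Level 2: 2097152
Level 3: 262144
Level 4: 32768
Level 5: 4096
Level 6: 512
Level 7: 64
Level 8: 8
Level 9: 1

The root is level 0 and the size-1 base case is level 9 (the tree spans levels 0 through 9, i.e. 10 levels counting the root), so the depth is the number of divisions: log_8(134217728) = 9

The recursion tree depth is log_8(134217728) = 9. At each level, the problem size is divided by 8, so it takes 9 divisions to reduce to a base case of size 1. The algorithm makes 6 recursive calls at each level.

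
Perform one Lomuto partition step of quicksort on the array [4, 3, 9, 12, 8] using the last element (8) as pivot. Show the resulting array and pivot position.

Lomuto partition with pivot = 8:

Initial array: [4, 3, 9, 12, 8]

arr[0]=4 <= 8: swap with position 0, array becomes [4, 3, 9, 12, 8]
arr[1]=3 <= 8: swap with position 1, array becomes [4, 3, 9, 12, 8]
arr[2]=9 > 8: no swap
arr[3]=12 > 8: no swap

Place pivot at position 2: [4, 3, 8, 12, 9]
Pivot position: 2

After partitioning with pivot 8, the array becomes [4, 3, 8, 12, 9]. The pivot is placed at index 2. All elements to the left of the pivot are <= 8, and all elements to the right are > 8.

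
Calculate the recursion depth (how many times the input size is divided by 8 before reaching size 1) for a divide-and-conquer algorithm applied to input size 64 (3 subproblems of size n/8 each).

For divide and conquer with division factor 8:

Problem sizes at each level:
Level 0: 64
Level 1: 8
Level 2: 1

The root is level 0 and the size-1 base case is level 2 (the tree spans levels 0 through 2, i.e. 3 levels counting the root), so the depth is the number of divisions: log_8(64) = 2

The recursion tree depth is log_8(64) = 2. At each level, the problem size is divided by 8, so it takes 2 divisions to reduce to a base case of size 1. The algorithm makes 3 recursive calls at each level.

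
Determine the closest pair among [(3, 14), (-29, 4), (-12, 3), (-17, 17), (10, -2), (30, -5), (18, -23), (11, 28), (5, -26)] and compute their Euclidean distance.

Computing all pairwise distances among 9 points:

d((3, 14), (-29, 4)) = 33.5261
d((3, 14), (-12, 3)) = 18.6011
d((3, 14), (-17, 17)) = 20.2237
d((3, 14), (10, -2)) = 17.4642
d((3, 14), (30, -5)) = 33.0151
d((3, 14), (18, -23)) = 39.9249
d((3, 14), (11, 28)) = 16.1245
d((3, 14), (5, -26)) = 40.05
d((-29, 4), (-12, 3)) = 17.0294
d((-29, 4), (-17, 17)) = 17.6918
d((-29, 4), (10, -2)) = 39.4588
d((-29, 4), (30, -5)) = 59.6825
d((-29, 4), (18, -23)) = 54.2033
d((-29, 4), (11, 28)) = 46.6476
d((-29, 4), (5, -26)) = 45.3431
d((-12, 3), (-17, 17)) = 14.8661
d((-12, 3), (10, -2)) = 22.561
d((-12, 3), (30, -5)) = 42.7551
d((-12, 3), (18, -23)) = 39.6989
d((-12, 3), (11, 28)) = 33.9706
d((-12, 3), (5, -26)) = 33.6155
d((-17, 17), (10, -2)) = 33.0151
d((-17, 17), (30, -5)) = 51.8941
d((-17, 17), (18, -23)) = 53.1507
d((-17, 17), (11, 28)) = 30.0832
d((-17, 17), (5, -26)) = 48.3011
d((10, -2), (30, -5)) = 20.2237
d((10, -2), (18, -23)) = 22.4722
d((10, -2), (11, 28)) = 30.0167
d((10, -2), (5, -26)) = 24.5153
d((30, -5), (18, -23)) = 21.6333
d((30, -5), (11, 28)) = 38.0789
d((30, -5), (5, -26)) = 32.6497
d((18, -23), (11, 28)) = 51.4782
d((18, -23), (5, -26)) = 13.3417 <-- minimum
d((11, 28), (5, -26)) = 54.3323

Closest pair: (18, -23) and (5, -26) with distance 13.3417

The closest pair is (18, -23) and (5, -26) with Euclidean distance 13.3417. For 9 points, brute-force pairwise comparison is shown above. For large n, the divide-and-conquer algorithm (sort by x, recurse on halves, check the dividing strip) achieves O(n log n).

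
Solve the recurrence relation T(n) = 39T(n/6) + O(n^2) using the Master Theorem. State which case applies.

Master Theorem for T(n) = 39T(n/6) + O(n^2):

a = 39, b = 6, c = 2
log_b(a) = log_6(39) = 2.0447

Case 1: c = 2 < log_6(39) = 2.0447
T(n) = O(n^(log_6 39))

For T(n) = 39T(n/6) + O(n^2): log_6(39) = 2.0447. This is Case 1 of the Master Theorem (c < log_b(a), work dominated by leaves), giving O(n^(log_6 39)).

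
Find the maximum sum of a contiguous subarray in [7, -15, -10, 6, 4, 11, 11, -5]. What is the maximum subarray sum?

Using Kadane's algorithm on [7, -15, -10, 6, 4, 11, 11, -5]:

Scanning through the array:
Position 1 (value -15): max_ending_here = -8, max_so_far = 7
Position 2 (value -10): max_ending_here = -10, max_so_far = 7
Position 3 (value 6): max_ending_here = 6, max_so_far = 7
Position 4 (value 4): max_ending_here = 10, max_so_far = 10
Position 5 (value 11): max_ending_here = 21, max_so_far = 21
Position 6 (value 11): max_ending_here = 32, max_so_far = 32
Position 7 (value -5): max_ending_here = 27, max_so_far = 32

Maximum subarray: [6, 4, 11, 11]
Maximum sum: 32

The maximum subarray is [6, 4, 11, 11] with sum 32. This subarray runs from index 3 to index 6.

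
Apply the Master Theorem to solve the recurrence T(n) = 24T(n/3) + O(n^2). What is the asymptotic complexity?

Master Theorem for T(n) = 24T(n/3) + O(n^2):

a = 24, b = 3, c = 2
log_b(a) = log_3(24) = 2.8928

Case 1: c = 2 < log_3(24) = 2.8928
T(n) = O(n^(log_3 24))

For T(n) = 24T(n/3) + O(n^2): log_3(24) = 2.8928. This is Case 1 of the Master Theorem (c < log_b(a), work dominated by leaves), giving O(n^(log_3 24)).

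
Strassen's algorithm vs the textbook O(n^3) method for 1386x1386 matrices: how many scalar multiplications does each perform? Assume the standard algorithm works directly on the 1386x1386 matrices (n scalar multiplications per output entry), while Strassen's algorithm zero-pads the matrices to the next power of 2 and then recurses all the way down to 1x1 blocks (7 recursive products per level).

Matrix multiplication for 1386x1386 matrices:

Strassen's algorithm requires power-of-2 dimensions. Pad 1386x1386 to 2048x2048 (next power of 2).

Standard algorithm: 1386^3 = 2662500456 multiplications
Strassen's algorithm: 7^(log2(2048)) = 7^11 = 1977326743 multiplications
Savings: 2662500456 - 1977326743 = 685173713 multiplications

Standard: 2662500456 multiplications (1386^3). Strassen: 1977326743 multiplications (7^11, after padding to 2048x2048). Strassen reduces 8 recursive multiplications to 7 at each level.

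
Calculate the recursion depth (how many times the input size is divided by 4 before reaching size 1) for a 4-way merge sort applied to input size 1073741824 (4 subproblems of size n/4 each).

For divide and conquer with division factor 4:

Problem sizes at each level:
Level 0: 1073741824
Level 1: 268435456
Level 2: 67108864
Level 3: 16777216
Level 4: 4194304
Level 5: 1048576
Level 6: 262144
Level 7: 65536
Level 8: 16384
Level 9: 4096
Level 10: 1024
Level 11: 256
Level 12: 64
Level 13: 16
Level 14: 4
Level 15: 1

The root is level 0 and the size-1 base case is level 15 (the tree spans levels 0 through 15, i.e. 16 levels counting the root), so the depth is the number of divisions: log_4(1073741824) = 15

The recursion tree depth is log_4(1073741824) = 15. At each level, the problem size is divided by 4, so it takes 15 divisions to reduce to a base case of size 1. The algorithm makes 4 recursive calls at each level.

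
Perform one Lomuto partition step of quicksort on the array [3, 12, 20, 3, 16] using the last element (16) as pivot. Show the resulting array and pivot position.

Lomuto partition with pivot = 16:

Initial array: [3, 12, 20, 3, 16]

arr[0]=3 <= 16: swap with position 0, array becomes [3, 12, 20, 3, 16]
arr[1]=12 <= 16: swap with position 1, array becomes [3, 12, 20, 3, 16]
arr[2]=20 > 16: no swap
arr[3]=3 <= 16: swap with position 2, array becomes [3, 12, 3, 20, 16]

Place pivot at position 3: [3, 12, 3, 16, 20]
Pivot position: 3

After partitioning with pivot 16, the array becomes [3, 12, 3, 16, 20]. The pivot is placed at index 3. All elements to the left of the pivot are <= 16, and all elements to the right are > 16.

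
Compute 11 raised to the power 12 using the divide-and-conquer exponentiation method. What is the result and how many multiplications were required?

Computing 11^12 by squaring (build up from 11^1; each line after the first costs one multiplication):

11^1 = 11
11^2 = (11^1)^2 = 11^2 = 121
11^3 = 11 * 11^2 = 11 * 121 = 1331
11^6 = (11^3)^2 = 1331^2 = 1771561
11^12 = (11^6)^2 = 1771561^2 = 3138428376721

Result: 3138428376721
Multiplications needed: 4 (4 lines after 11^1)

11^12 = 3138428376721. Using exponentiation by squaring, this requires 4 multiplications. The key idea: if the exponent is even, square the half-power; if odd, multiply by the base once.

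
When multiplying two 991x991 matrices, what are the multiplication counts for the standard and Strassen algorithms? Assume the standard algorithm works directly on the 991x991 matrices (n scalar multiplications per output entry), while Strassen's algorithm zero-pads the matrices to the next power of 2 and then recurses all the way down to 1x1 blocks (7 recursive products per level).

Matrix multiplication for 991x991 matrices:

Strassen's algorithm requires power-of-2 dimensions. Pad 991x991 to 1024x1024 (next power of 2).

Standard algorithm: 991^3 = 973242271 multiplications
Strassen's algorithm: 7^(log2(1024)) = 7^10 = 282475249 multiplications
Savings: 973242271 - 282475249 = 690767022 multiplications

Standard: 973242271 multiplications (991^3). Strassen: 282475249 multiplications (7^10, after padding to 1024x1024). Strassen reduces 8 recursive multiplications to 7 at each level.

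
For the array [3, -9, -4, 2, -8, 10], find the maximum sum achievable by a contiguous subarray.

Using Kadane's algorithm on [3, -9, -4, 2, -8, 10]:

Scanning through the array:
Position 1 (value -9): max_ending_here = -6, max_so_far = 3
Position 2 (value -4): max_ending_here = -4, max_so_far = 3
Position 3 (value 2): max_ending_here = 2, max_so_far = 3
Position 4 (value -8): max_ending_here = -6, max_so_far = 3
Position 5 (value 10): max_ending_here = 10, max_so_far = 10

Maximum subarray: [10]
Maximum sum: 10

The maximum subarray is [10] with sum 10. This subarray runs from index 5 to index 5.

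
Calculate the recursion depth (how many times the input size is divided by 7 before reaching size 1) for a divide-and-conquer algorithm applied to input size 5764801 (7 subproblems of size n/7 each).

For divide and conquer with division factor 7:

Problem sizes at each level:
Level 0: 5764801
Level 1: 823543
Level 2: 117649
Level 3: 16807
Level 4: 2401
Level 5: 343
Level 6: 49
Level 7: 7
Level 8: 1

The root is level 0 and the size-1 base case is level 8 (the tree spans levels 0 through 8, i.e. 9 levels counting the root), so the depth is the number of divisions: log_7(5764801) = 8

The recursion tree depth is log_7(5764801) = 8. At each level, the problem size is divided by 7, so it takes 8 divisions to reduce to a base case of size 1. The algorithm makes 7 recursive calls at each level.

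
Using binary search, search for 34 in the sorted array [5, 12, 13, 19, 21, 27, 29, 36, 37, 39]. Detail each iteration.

Binary search for 34 in [5, 12, 13, 19, 21, 27, 29, 36, 37, 39]:

lo=0, hi=9, mid=4, arr[mid]=21 -> 21 < 34, search right half
lo=5, hi=9, mid=7, arr[mid]=36 -> 36 > 34, search left half
lo=5, hi=6, mid=5, arr[mid]=27 -> 27 < 34, search right half
lo=6, hi=6, mid=6, arr[mid]=29 -> 29 < 34, search right half
lo=7 > hi=6, target 34 not found

Binary search determines that 34 is not in the array after 4 comparisons. The search space was exhausted without finding the target.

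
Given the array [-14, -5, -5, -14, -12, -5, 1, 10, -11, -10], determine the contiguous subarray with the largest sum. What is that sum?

Using Kadane's algorithm on [-14, -5, -5, -14, -12, -5, 1, 10, -11, -10]:

Scanning through the array:
Position 1 (value -5): max_ending_here = -5, max_so_far = -5
Position 2 (value -5): max_ending_here = -5, max_so_far = -5
Position 3 (value -14): max_ending_here = -14, max_so_far = -5
Position 4 (value -12): max_ending_here = -12, max_so_far = -5
Position 5 (value -5): max_ending_here = -5, max_so_far = -5
Position 6 (value 1): max_ending_here = 1, max_so_far = 1
Position 7 (value 10): max_ending_here = 11, max_so_far = 11
Position 8 (value -11): max_ending_here = 0, max_so_far = 11
Position 9 (value -10): max_ending_here = -10, max_so_far = 11

Maximum subarray: [1, 10]
Maximum sum: 11

The maximum subarray is [1, 10] with sum 11. This subarray runs from index 6 to index 7.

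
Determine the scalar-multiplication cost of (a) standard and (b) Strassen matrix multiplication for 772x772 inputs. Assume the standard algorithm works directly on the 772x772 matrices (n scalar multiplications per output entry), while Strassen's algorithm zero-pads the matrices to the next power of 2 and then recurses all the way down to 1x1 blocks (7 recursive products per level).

Matrix multiplication for 772x772 matrices:

Strassen's algorithm requires power-of-2 dimensions. Pad 772x772 to 1024x1024 (next power of 2).

Standard algorithm: 772^3 = 460099648 multiplications
Strassen's algorithm: 7^(log2(1024)) = 7^10 = 282475249 multiplications
Savings: 460099648 - 282475249 = 177624399 multiplications

Standard: 460099648 multiplications (772^3). Strassen: 282475249 multiplications (7^10, after padding to 1024x1024). Strassen reduces 8 recursive multiplications to 7 at each level.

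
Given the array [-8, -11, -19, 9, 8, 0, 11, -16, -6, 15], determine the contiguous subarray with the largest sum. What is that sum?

Using Kadane's algorithm on [-8, -11, -19, 9, 8, 0, 11, -16, -6, 15]:

Scanning through the array:
Position 1 (value -11): max_ending_here = -11, max_so_far = -8
Position 2 (value -19): max_ending_here = -19, max_so_far = -8
Position 3 (value 9): max_ending_here = 9, max_so_far = 9
Position 4 (value 8): max_ending_here = 17, max_so_far = 17
Position 5 (value 0): max_ending_here = 17, max_so_far = 17
Position 6 (value 11): max_ending_here = 28, max_so_far = 28
Position 7 (value -16): max_ending_here = 12, max_so_far = 28
Position 8 (value -6): max_ending_here = 6, max_so_far = 28
Position 9 (value 15): max_ending_here = 21, max_so_far = 28

Maximum subarray: [9, 8, 0, 11]
Maximum sum: 28

The maximum subarray is [9, 8, 0, 11] with sum 28. This subarray runs from index 3 to index 6.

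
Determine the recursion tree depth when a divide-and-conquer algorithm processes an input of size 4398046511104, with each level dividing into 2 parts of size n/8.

For divide and conquer with division factor 8:

Problem sizes at each level:
Level 0: 4398046511104
Level 1: 549755813888
Level 2: 68719476736
Level 3: 8589934592
Level 4: 1073741824
Level 5: 134217728
Level 6: 16777216
Level 7: 2097152
Level 8: 262144
Level 9: 32768
Level 10: 4096
Level 11: 512
Level 12: 64
Level 13: 8
Level 14: 1

The root is level 0 and the size-1 base case is level 14 (the tree spans levels 0 through 14, i.e. 15 levels counting the root), so the depth is the number of divisions: log_8(4398046511104) = 14

The recursion tree depth is log_8(4398046511104) = 14. At each level, the problem size is divided by 8, so it takes 14 divisions to reduce to a base case of size 1. The algorithm makes 2 recursive calls at each level.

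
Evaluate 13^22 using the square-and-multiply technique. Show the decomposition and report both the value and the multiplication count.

Computing 13^22 by squaring (build up from 13^1; each line after the first costs one multiplication):

13^1 = 13
13^2 = (13^1)^2 = 13^2 = 169
13^4 = (13^2)^2 = 169^2 = 28561
13^5 = 13 * 13^4 = 13 * 28561 = 371293
13^10 = (13^5)^2 = 371293^2 = 137858491849
13^11 = 13 * 13^10 = 13 * 137858491849 = 1792160394037
13^22 = (13^11)^2 = 1792160394037^2 = 3211838877954855105157369

Result: 3211838877954855105157369
Multiplications needed: 6 (6 lines after 13^1)

13^22 = 3211838877954855105157369. Using exponentiation by squaring, this requires 6 multiplications. The key idea: if the exponent is even, square the half-power; if odd, multiply by the base once.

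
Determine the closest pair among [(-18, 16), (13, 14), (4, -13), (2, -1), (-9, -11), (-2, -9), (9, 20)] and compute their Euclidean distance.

Computing all pairwise distances among 7 points:

d((-18, 16), (13, 14)) = 31.0644
d((-18, 16), (4, -13)) = 36.4005
d((-18, 16), (2, -1)) = 26.2488
d((-18, 16), (-9, -11)) = 28.4605
d((-18, 16), (-2, -9)) = 29.6816
d((-18, 16), (9, 20)) = 27.2947
d((13, 14), (4, -13)) = 28.4605
d((13, 14), (2, -1)) = 18.6011
d((13, 14), (-9, -11)) = 33.3017
d((13, 14), (-2, -9)) = 27.4591
d((13, 14), (9, 20)) = 7.2111 <-- minimum
d((4, -13), (2, -1)) = 12.1655
d((4, -13), (-9, -11)) = 13.1529
d((4, -13), (-2, -9)) = 7.2111 <-- minimum
d((4, -13), (9, 20)) = 33.3766
d((2, -1), (-9, -11)) = 14.8661
d((2, -1), (-2, -9)) = 8.9443
d((2, -1), (9, 20)) = 22.1359
d((-9, -11), (-2, -9)) = 7.2801
d((-9, -11), (9, 20)) = 35.8469
d((-2, -9), (9, 20)) = 31.0161

Minimum distance: 7.2111 (tie among 2 pairs: (13, 14) and (9, 20); (4, -13) and (-2, -9))

The minimum Euclidean distance is 7.2111. There is a tie: 2 pairs achieve this minimum — (13, 14) and (9, 20); (4, -13) and (-2, -9). Any of these is a valid closest pair. For 7 points, brute-force pairwise comparison is shown above. For large n, the divide-and-conquer algorithm (sort by x, recurse on halves, check the dividing strip) achieves O(n log n).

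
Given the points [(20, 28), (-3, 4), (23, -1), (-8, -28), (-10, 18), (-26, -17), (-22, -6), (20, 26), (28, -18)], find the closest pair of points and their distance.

Computing all pairwise distances among 9 points:

d((20, 28), (-3, 4)) = 33.2415
d((20, 28), (23, -1)) = 29.1548
d((20, 28), (-8, -28)) = 62.6099
d((20, 28), (-10, 18)) = 31.6228
d((20, 28), (-26, -17)) = 64.3506
d((20, 28), (-22, -6)) = 54.037
d((20, 28), (20, 26)) = 2.0 <-- minimum
d((20, 28), (28, -18)) = 46.6905
d((-3, 4), (23, -1)) = 26.4764
d((-3, 4), (-8, -28)) = 32.3883
d((-3, 4), (-10, 18)) = 15.6525
d((-3, 4), (-26, -17)) = 31.1448
d((-3, 4), (-22, -6)) = 21.4709
d((-3, 4), (20, 26)) = 31.8277
d((-3, 4), (28, -18)) = 38.0132
d((23, -1), (-8, -28)) = 41.1096
d((23, -1), (-10, 18)) = 38.0789
d((23, -1), (-26, -17)) = 51.5461
d((23, -1), (-22, -6)) = 45.2769
d((23, -1), (20, 26)) = 27.1662
d((23, -1), (28, -18)) = 17.72
d((-8, -28), (-10, 18)) = 46.0435
d((-8, -28), (-26, -17)) = 21.095
d((-8, -28), (-22, -6)) = 26.0768
d((-8, -28), (20, 26)) = 60.8276
d((-8, -28), (28, -18)) = 37.3631
d((-10, 18), (-26, -17)) = 38.4838
d((-10, 18), (-22, -6)) = 26.8328
d((-10, 18), (20, 26)) = 31.0483
d((-10, 18), (28, -18)) = 52.345
d((-26, -17), (-22, -6)) = 11.7047
d((-26, -17), (20, 26)) = 62.9682
d((-26, -17), (28, -18)) = 54.0093
d((-22, -6), (20, 26)) = 52.8015
d((-22, -6), (28, -18)) = 51.4198
d((20, 26), (28, -18)) = 44.7214

Closest pair: (20, 28) and (20, 26) with distance 2.0

The closest pair is (20, 28) and (20, 26) with Euclidean distance 2.0. For 9 points, brute-force pairwise comparison is shown above. For large n, the divide-and-conquer algorithm (sort by x, recurse on halves, check the dividing strip) achieves O(n log n).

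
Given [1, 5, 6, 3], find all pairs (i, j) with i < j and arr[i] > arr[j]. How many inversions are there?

Finding inversions in [1, 5, 6, 3]:

(1, 3): arr[1]=5 > arr[3]=3
(2, 3): arr[2]=6 > arr[3]=3

Total inversions: 2

The array has 2 inversion(s): (1,3), (2,3). Each pair (i,j) satisfies i < j and arr[i] > arr[j].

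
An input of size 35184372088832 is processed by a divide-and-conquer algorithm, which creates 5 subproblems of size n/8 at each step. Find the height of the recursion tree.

For divide and conquer with division factor 8:

Problem sizes at each level:
Level 0: 35184372088832
Level 1: 4398046511104
Level 2: 549755813888
Level 3: 68719476736
Level 4: 8589934592
Level 5: 1073741824
Level 6: 134217728
Level 7: 16777216
Level 8: 2097152
Level 9: 262144
Level 10: 32768
Level 11: 4096
Level 12: 512
Level 13: 64
Level 14: 8
Level 15: 1

The root is level 0 and the size-1 base case is level 15 (the tree spans levels 0 through 15, i.e. 16 levels counting the root), so the depth is the number of divisions: log_8(35184372088832) = 15

The recursion tree depth is log_8(35184372088832) = 15. At each level, the problem size is divided by 8, so it takes 15 divisions to reduce to a base case of size 1. The algorithm makes 5 recursive calls at each level.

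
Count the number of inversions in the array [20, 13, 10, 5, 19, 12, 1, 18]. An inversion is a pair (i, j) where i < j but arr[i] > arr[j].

Finding inversions in [20, 13, 10, 5, 19, 12, 1, 18]:

(0, 1): arr[0]=20 > arr[1]=13
(0, 2): arr[0]=20 > arr[2]=10
(0, 3): arr[0]=20 > arr[3]=5
(0, 4): arr[0]=20 > arr[4]=19
(0, 5): arr[0]=20 > arr[5]=12
(0, 6): arr[0]=20 > arr[6]=1
(0, 7): arr[0]=20 > arr[7]=18
(1, 2): arr[1]=13 > arr[2]=10
(1, 3): arr[1]=13 > arr[3]=5
(1, 5): arr[1]=13 > arr[5]=12
(1, 6): arr[1]=13 > arr[6]=1
(2, 3): arr[2]=10 > arr[3]=5
(2, 6): arr[2]=10 > arr[6]=1
(3, 6): arr[3]=5 > arr[6]=1
(4, 5): arr[4]=19 > arr[5]=12
(4, 6): arr[4]=19 > arr[6]=1
(4, 7): arr[4]=19 > arr[7]=18
(5, 6): arr[5]=12 > arr[6]=1

Total inversions: 18

The array has 18 inversion(s): (0,1), (0,2), (0,3), (0,4), (0,5), (0,6), (0,7), (1,2), (1,3), (1,5), (1,6), (2,3), (2,6), (3,6), (4,5), (4,6), (4,7), (5,6). Each pair (i,j) satisfies i < j and arr[i] > arr[j].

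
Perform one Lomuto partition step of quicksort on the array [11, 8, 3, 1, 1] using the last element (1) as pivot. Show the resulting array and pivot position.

Lomuto partition with pivot = 1:

Initial array: [11, 8, 3, 1, 1]

arr[0]=11 > 1: no swap
arr[1]=8 > 1: no swap
arr[2]=3 > 1: no swap
arr[3]=1 <= 1: swap with position 0, array becomes [1, 8, 3, 11, 1]

Place pivot at position 1: [1, 1, 3, 11, 8]
Pivot position: 1

After partitioning with pivot 1, the array becomes [1, 1, 3, 11, 8]. The pivot is placed at index 1. All elements to the left of the pivot are <= 1, and all elements to the right are > 1.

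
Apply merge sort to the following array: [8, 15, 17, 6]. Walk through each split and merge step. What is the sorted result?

Merge sort trace:

Split: [8, 15, 17, 6] -> [8, 15] and [17, 6]
  Split: [8, 15] -> [8] and [15]
  Merge: [8] + [15] -> [8, 15]
  Split: [17, 6] -> [17] and [6]
  Merge: [17] + [6] -> [6, 17]
Merge: [8, 15] + [6, 17] -> [6, 8, 15, 17]

Final sorted array: [6, 8, 15, 17]

The merge sort proceeds by recursively splitting the array and merging sorted halves.
After all merges, the sorted array is [6, 8, 15, 17].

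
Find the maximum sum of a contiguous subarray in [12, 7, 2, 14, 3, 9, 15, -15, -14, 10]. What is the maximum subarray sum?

Using Kadane's algorithm on [12, 7, 2, 14, 3, 9, 15, -15, -14, 10]:

Scanning through the array:
Position 1 (value 7): max_ending_here = 19, max_so_far = 19
Position 2 (value 2): max_ending_here = 21, max_so_far = 21
Position 3 (value 14): max_ending_here = 35, max_so_far = 35
Position 4 (value 3): max_ending_here = 38, max_so_far = 38
Position 5 (value 9): max_ending_here = 47, max_so_far = 47
Position 6 (value 15): max_ending_here = 62, max_so_far = 62
Position 7 (value -15): max_ending_here = 47, max_so_far = 62
Position 8 (value -14): max_ending_here = 33, max_so_far = 62
Position 9 (value 10): max_ending_here = 43, max_so_far = 62

Maximum subarray: [12, 7, 2, 14, 3, 9, 15]
Maximum sum: 62

The maximum subarray is [12, 7, 2, 14, 3, 9, 15] with sum 62. This subarray runs from index 0 to index 6.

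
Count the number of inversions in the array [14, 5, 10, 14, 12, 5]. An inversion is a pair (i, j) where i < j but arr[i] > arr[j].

Finding inversions in [14, 5, 10, 14, 12, 5]:

(0, 1): arr[0]=14 > arr[1]=5
(0, 2): arr[0]=14 > arr[2]=10
(0, 4): arr[0]=14 > arr[4]=12
(0, 5): arr[0]=14 > arr[5]=5
(2, 5): arr[2]=10 > arr[5]=5
(3, 4): arr[3]=14 > arr[4]=12
(3, 5): arr[3]=14 > arr[5]=5
(4, 5): arr[4]=12 > arr[5]=5

Total inversions: 8

The array has 8 inversion(s): (0,1), (0,2), (0,4), (0,5), (2,5), (3,4), (3,5), (4,5). Each pair (i,j) satisfies i < j and arr[i] > arr[j].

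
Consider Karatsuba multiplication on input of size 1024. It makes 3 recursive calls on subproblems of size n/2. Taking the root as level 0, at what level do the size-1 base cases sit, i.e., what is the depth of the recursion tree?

For divide and conquer with division factor 2:

Problem sizes at each level:
Level 0: 1024
Level 1: 512
Level 2: 256
Level 3: 128
Level 4: 64
Level 5: 32
Level 6: 16
Level 7: 8
Level 8: 4
Level 9: 2
Level 10: 1

The root is level 0 and the size-1 base case is level 10 (the tree spans levels 0 through 10, i.e. 11 levels counting the root), so the depth is the number of divisions: log_2(1024) = 10

The recursion tree depth is log_2(1024) = 10. At each level, the problem size is divided by 2, so it takes 10 divisions to reduce to a base case of size 1. The algorithm makes 3 recursive calls at each level.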